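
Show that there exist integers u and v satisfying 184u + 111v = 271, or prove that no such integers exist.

u = 25, v = -39

184 and 111 are coprime, so 184u + 111v ranges over all of ℤ.
Run the Euclidean algorithm on 184 and 111: 184 = 1·111 + 73, 111 = 1·73 + 38, 73 = 1·38 + 35, 38 = 1·35 + 3, 35 = 11·3 + 2, 3 = 1·2 + 1, 2 = 2·1 + 0.
Back-substituting, 1 = 3 − 1·2 = 3 − (35 − 11·3) = −35 + 12·3 = −35 + 12·(38 − 1·35) = 12·38 − 13·35 = 12·38 − 13·(73 − 1·38) = −13·73 + 25·38 = −13·73 + 25·(111 − 1·73) = 25·111 − 38·73 = 25·111 − 38·(184 − 1·111) = −38·184 + 63·111; that is, 184·(-38) + 111·63 = 1.
Times 271: 184·(-10298) + 111·17073 = 271, so (-10298, 17073) solves it.
The general solution is u = -10298 + 111k, v = 17073 − 184k; taking k = 93 gives the smaller pair u = 25, v = -39.
Indeed 184·25 + 111·(-39) = 4600 − 4329 = 271.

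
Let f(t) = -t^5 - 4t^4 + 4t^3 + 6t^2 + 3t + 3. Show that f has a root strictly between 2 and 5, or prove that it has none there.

No.

The endpoint values f(2) = -31 and f(5) = -4957 are both negative. Claim: f(t) < 0 for every t in (2, 5).
Substitute t = 2 + u, where 0 < u < 3 on the interval. Expanding, f(2 + u) = -u^5 - 14u^4 - 68u^3 - 146u^2 - 133u - 31.
The nonzero coefficients here are all negative, so for u > 0 every term is negative (or zero), and the constant term -31 is strictly negative.
Therefore f(t) < 0 throughout (2, 5), and f has no zero there.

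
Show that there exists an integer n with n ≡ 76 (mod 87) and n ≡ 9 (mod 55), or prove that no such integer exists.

n = 3034

gcd(87, 55) = 1, so the Chinese Remainder Theorem guarantees exactly one residue class mod 4785 satisfying both.
Write n = 76 + 87t and require 76 + 87t ≡ 9 (mod 55), i.e. 87t ≡ 43 (mod 55).
87 ≡ 32 (mod 55), so this reads 32t ≡ 43 (mod 55). Invert 32 mod 55 by the Euclidean algorithm: 55 = 1·32 + 23, 32 = 1·23 + 9, 23 = 2·9 + 5, 9 = 1·5 + 4, 5 = 1·4 + 1, 4 = 4·1 + 0; back-substituting, 1 = 5 − 1·4 = 5 − (9 − 1·5) = −9 + 2·5 = −9 + 2·(23 − 2·9) = 2·23 − 5·9 = 2·23 − 5·(32 − 1·23) = −5·32 + 7·23 = −5·32 + 7·(55 − 1·32) = 7·55 − 12·32. Hence 32·(-12) ≡ 1, so 32⁻¹ ≡ -12 ≡ 43 (mod 55).
Therefore t ≡ 43·43 = 1849 ≡ 34 (mod 55).
With t = 34: n = 76 + 87·34 = 3034.
Indeed 3034 ≡ 76 (mod 87) and 3034 ≡ 9 (mod 55).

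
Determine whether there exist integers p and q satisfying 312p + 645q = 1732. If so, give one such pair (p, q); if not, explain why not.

gcd(312, 645) = 3, so every integer of the form 312p + 645q is a multiple of 3.
But 1732 is not a multiple of 3 (it leaves remainder 1).
Hence no integers p, q satisfy the equation.

No, no such integers exist.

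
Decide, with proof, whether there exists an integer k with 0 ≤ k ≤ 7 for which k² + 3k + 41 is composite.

At k = 7: 7² + 3·7 + 41 = 111 = 3·37, which is composite.

k = 7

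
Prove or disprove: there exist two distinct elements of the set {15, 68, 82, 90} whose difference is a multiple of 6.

Reduce each element modulo 6: 15↦3, 68↦2, 82↦4, 90↦0.
No residue repeats among the 4 elements, so no pair has difference ≡ 0 (mod 6).

No, no such pair exists.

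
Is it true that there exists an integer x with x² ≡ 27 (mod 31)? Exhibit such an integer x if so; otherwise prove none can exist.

There is no such integer.

Apply Euler's criterion with the prime 31: 27 is a quadratic residue iff 27^15 ≡ 1 (mod 31), and a non-residue iff it is ≡ −1.
Squaring successively (mod 31): 27^2 = 729 ≡ 16; 27^4 ≡ 16² = 256 ≡ 8; 27^8 ≡ 8² = 64 ≡ 2.
Since 15 = 8 + 4 + 2 + 1, 27^15 ≡ 2 · 8 · 16 · 27; multiplying out mod 31: 2·8 = 16 ≡ 16, then 16·16 = 256 ≡ 8, then 8·27 = 216 ≡ 30. Thus 27^15 ≡ 30 ≡ −1 (mod 31).
The value −1 means 27 is a non-residue modulo 31, so x² ≡ 27 (mod 31) is impossible.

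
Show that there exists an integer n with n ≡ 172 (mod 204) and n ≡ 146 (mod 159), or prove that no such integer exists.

Both moduli are multiples of 3 = gcd(204, 159), so any solution would satisfy n ≡ 172 and n ≡ 146 modulo 3 simultaneously.
These are incompatible: 172 − 146 = 26 is not divisible by 3.
So no integer satisfies both congruences.

There is no such integer.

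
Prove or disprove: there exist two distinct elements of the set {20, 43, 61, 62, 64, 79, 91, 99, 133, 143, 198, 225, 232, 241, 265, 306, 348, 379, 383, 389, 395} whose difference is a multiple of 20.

Yes: 43 and 143.

43 mod 20 = 3 and 143 mod 20 = 3, so 143 − 43 = 100 = 5·20.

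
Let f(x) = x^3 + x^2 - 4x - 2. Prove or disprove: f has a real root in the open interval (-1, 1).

Such a root exists.

f(-1) = 2 and f(1) = -4, which have opposite signs.
f is continuous everywhere (it is a polynomial), in particular on [-1, 1].
By the Intermediate Value Theorem, f takes the value 0 somewhere in the open interval.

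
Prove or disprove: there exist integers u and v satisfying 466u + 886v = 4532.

u = 120, v = -58

Since gcd(466, 886) = 2 and 4532 = 2·2266, Bézout's identity guarantees a solution.
Dividing through by 2 reduces the equation to 233u + 443v = 2266.
Euclidean algorithm: 443 = 1·233 + 210, 233 = 1·210 + 23, 210 = 9·23 + 3, 23 = 7·3 + 2, 3 = 1·2 + 1, 2 = 2·1 + 0.
Unwinding: 1 = 3 − 1·2 = 3 − (23 − 7·3) = −23 + 8·3 = −23 + 8·(210 − 9·23) = 8·210 − 73·23 = 8·210 − 73·(233 − 1·210) = −73·233 + 81·210 = −73·233 + 81·(443 − 1·233) = 81·443 − 154·233, i.e. 233·(-154) + 443·81 = 1.
Scaling by 2266 gives the particular solution (u, v) = (-348964, 183546).
Adding 788·443 to u and subtracting 788·233 from v gives the tidier solution (120, -58).
Indeed 466·120 + 886·(-58) = 55920 − 51388 = 4532.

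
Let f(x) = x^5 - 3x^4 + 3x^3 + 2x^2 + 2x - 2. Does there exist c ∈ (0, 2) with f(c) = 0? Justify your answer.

f(0) = -2 and f(2) = 18, which have opposite signs.
f is continuous everywhere (it is a polynomial), in particular on [0, 2].
By the Intermediate Value Theorem, f takes the value 0 somewhere in the open interval.

Yes, such a c exists.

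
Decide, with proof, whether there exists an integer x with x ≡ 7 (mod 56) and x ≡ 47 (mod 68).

x = 455

Here gcd(56, 68) = 4, and both 7 and 47 leave remainder 3 mod 4, so the system is consistent.
Write x = 7 + 56t. Then 56t ≡ 47 − 7 ≡ 40 (mod 68); dividing through by 4 gives 14t ≡ 10 (mod 17).
Since 14·11 = 154 = 9·17 + 1, the inverse of 14 mod 17 is 11.
Therefore t ≡ 11·10 = 110 ≡ 8 (mod 17).
Then x = 7 + 56·8 = 455.
Indeed 455 ≡ 7 (mod 56) and 455 ≡ 47 (mod 68).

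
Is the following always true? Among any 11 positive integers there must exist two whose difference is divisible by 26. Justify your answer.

Try 11 consecutive integers, 41, 42, …, 51. Their remainders mod 26 are 15, 16, 17, 18, 19, 20, 21, 22, 23, 24, 25 — pairwise different, as any 11 ≤ 26 consecutive integers have distinct residues.
No two share a residue, so no pair has difference divisible by 26; the claim fails for this set.

No, the set {41, 42, 43, 44, 45, 46, 47, 48, 49, 50, 51} is a counterexample.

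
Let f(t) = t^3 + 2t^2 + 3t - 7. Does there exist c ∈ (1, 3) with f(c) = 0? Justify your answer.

Yes, such a c exists.

f(1) = -1 and f(3) = 47, which have opposite signs.
Since f is a polynomial it is continuous on [1, 3].
So by the Intermediate Value Theorem there is a c strictly between 1 and 3 with f(c) = 0.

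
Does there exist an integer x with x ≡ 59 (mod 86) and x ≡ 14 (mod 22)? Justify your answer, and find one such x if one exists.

There is no such integer.

gcd(86, 22) = 2. If x ≡ 59 (mod 86) and x ≡ 14 (mod 22), then x ≡ 59 (mod 2) and x ≡ 14 (mod 2).
These are incompatible: 59 − 14 = 45 is not divisible by 2.
So no integer satisfies both congruences.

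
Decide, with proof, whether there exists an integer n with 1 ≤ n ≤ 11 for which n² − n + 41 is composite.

The values for n = 1, 2, …, 11 are 41, 43, 47, 53, 61, 71, 83, 97, 113, 131, 151, and each of these is prime.
So no value in the range makes the expression composite.

There is no such integer n in that range.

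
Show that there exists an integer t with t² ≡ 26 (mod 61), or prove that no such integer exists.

Apply Euler's criterion with the prime 61: 26 is a quadratic residue iff 26^30 ≡ 1 (mod 61), and a non-residue iff it is ≡ −1.
Repeated squaring mod 61: 26^2 = 676 ≡ 5; 26^4 ≡ 5² = 25 ≡ 25; 26^8 ≡ 25² = 625 ≡ 15; 26^16 ≡ 15² = 225 ≡ 42.
Since 30 = 16 + 8 + 4 + 2, 26^30 ≡ 42 · 15 · 25 · 5; multiplying out mod 61: 42·15 = 630 ≡ 20, then 20·25 = 500 ≡ 12, then 12·5 = 60 ≡ 60. Thus 26^30 ≡ 60 ≡ −1 (mod 61).
By Euler's criterion 26 is a quadratic non-residue mod 61: no t satisfies t² ≡ 26 (mod 61).

No such integer exists.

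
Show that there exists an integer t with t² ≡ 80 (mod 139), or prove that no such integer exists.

t = 48

t = 48 works: 48² = 2304, and 2304 − 80 = 2224 = 16·139.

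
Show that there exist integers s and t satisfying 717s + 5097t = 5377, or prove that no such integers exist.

Both 717 and 5097 are divisible by gcd(717, 5097) = 3, hence so is any combination 717s + 5097t.
But 5377 = 3·1792 + 1, so 3 ∤ 5377.
So the equation is unsolvable over ℤ.

No, no such integers exist.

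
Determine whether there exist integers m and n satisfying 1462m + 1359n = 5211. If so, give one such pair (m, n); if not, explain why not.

1462 and 1359 are coprime, so 1462m + 1359n ranges over all of ℤ.
Euclidean algorithm: 1462 = 1·1359 + 103, 1359 = 13·103 + 20, 103 = 5·20 + 3, 20 = 6·3 + 2, 3 = 1·2 + 1, 2 = 2·1 + 0.
Unwinding: 1 = 3 − 1·2 = 3 − (20 − 6·3) = −20 + 7·3 = −20 + 7·(103 − 5·20) = 7·103 − 36·20 = 7·103 − 36·(1359 − 13·103) = −36·1359 + 475·103 = −36·1359 + 475·(1462 − 1·1359) = 475·1462 − 511·1359, i.e. 1462·475 + 1359·(-511) = 1.
Times 5211: 1462·2475225 + 1359·(-2662821) = 5211, so (2475225, -2662821) solves it.
Subtracting 1821·1359 from m and adding 1821·1462 to n gives the tidier solution (486, -519).
Check: 1462·486 + 1359·(-519) = 710532 − 705321 = 5211. ✓

m = 486, n = -519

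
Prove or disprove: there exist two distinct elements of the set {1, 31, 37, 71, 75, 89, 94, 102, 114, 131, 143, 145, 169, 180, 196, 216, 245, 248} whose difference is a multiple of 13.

1 mod 13 = 1 and 131 mod 13 = 1, so 131 − 1 = 130 = 10·13.

The pair (1, 131) works.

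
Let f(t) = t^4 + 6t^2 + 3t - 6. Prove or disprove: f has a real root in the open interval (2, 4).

The endpoint values f(2) = 40 and f(4) = 358 are both positive. Claim: f(t) > 0 for every t in (2, 4).
Shift to the endpoint 2: with t = 2 + u (0 < u < 2), one computes f(2 + u) = u^4 + 8u^3 + 30u^2 + 59u + 40.
The nonzero coefficients here are all positive, so for u > 0 every term is positive (or zero), and the constant term 40 is strictly positive.
Therefore f(t) > 0 throughout (2, 4), and f has no zero there.

f has no root in that interval.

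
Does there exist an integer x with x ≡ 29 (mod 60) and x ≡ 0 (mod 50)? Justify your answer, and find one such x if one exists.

There is no such integer.

Both moduli are multiples of 10 = gcd(60, 50), so any solution would satisfy x ≡ 29 and x ≡ 0 modulo 10 simultaneously.
However 29 ≡ 9 and 0 ≡ 0 (mod 10), and 9 ≠ 0.
So no integer satisfies both congruences.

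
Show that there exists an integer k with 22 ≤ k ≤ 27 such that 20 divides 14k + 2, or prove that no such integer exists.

For k = 22, 23, …, 26 the values 310, 324, 338, 352, 366 are not multiples of 20. At k = 27 we get 14·27 + 2 = 380, and 380 = 20·19.

k = 27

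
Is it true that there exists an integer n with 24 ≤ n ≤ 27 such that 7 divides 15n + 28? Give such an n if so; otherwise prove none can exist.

No, no such integer n in that range exists.

The values of 15n + 28 for n = 24, 25, 26, 27 are 388, 403, 418, 433; reduced mod 7 these are 3, 4, 5, 6.
Since 0 is absent from this list, 7 ∤ 15n + 28 for every n with 24 ≤ n ≤ 27.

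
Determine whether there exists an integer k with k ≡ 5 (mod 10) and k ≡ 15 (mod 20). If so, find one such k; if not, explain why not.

k = 15

The moduli are not coprime: gcd(10, 20) = 10. Compatibility requires 10 ∣ (15 − 5) = 10, which holds, so solutions exist.
Step through k = 5, 5 + 10, 5 + 2·10, …: the values 5, 15 reduce mod 20 to 5, 15. The value 15 hits 15.
Verify: 15 = 1·10 + 5 and 15 = 0·20 + 15. ✓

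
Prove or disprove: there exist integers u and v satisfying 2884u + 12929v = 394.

Both 2884 and 12929 are divisible by gcd(2884, 12929) = 7, hence so is any combination 2884u + 12929v.
But 394 = 7·56 + 2, so 7 ∤ 394.
Therefore 2884u + 12929v = 394 has no solution in integers.

No, no such integers exist.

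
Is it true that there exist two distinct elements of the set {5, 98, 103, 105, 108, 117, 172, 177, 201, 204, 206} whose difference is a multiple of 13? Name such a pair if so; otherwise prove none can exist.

Residues mod 13: 5↦5, 98↦7, 103↦12, 105↦1, 108↦4, 117↦0, 172↦3, 177↦8, 201↦6, 204↦9, 206↦11.
All 11 residues are distinct, so no two elements differ by a multiple of 13.

No such pair exists.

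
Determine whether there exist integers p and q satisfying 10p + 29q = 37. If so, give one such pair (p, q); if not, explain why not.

p = 24, q = -7

Since gcd(10, 29) = 1, every integer is an integer combination of 10 and 29.
Dividing repeatedly: 29 = 2·10 + 9, 10 = 1·9 + 1, 9 = 9·1 + 0.
Unwinding: 1 = 10 − 1·9 = 10 − (29 − 2·10) = −29 + 3·10, i.e. 10·3 + 29·(-1) = 1.
Multiplying through by 37: p = 3·37 = 111, q = (-1)·37 = -37 is a solution.
The general solution is p = 111 + 29k, q = -37 − 10k; taking k = -3 gives the smaller pair p = 24, q = -7.
Indeed 10·24 + 29·(-7) = 240 − 203 = 37.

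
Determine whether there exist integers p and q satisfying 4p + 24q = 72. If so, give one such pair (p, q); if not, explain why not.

p = 0, q = 3

Since gcd(4, 24) = 4 and 72 = 4·18, Bézout's identity guarantees a solution.
Dividing through by 4 reduces the equation to 1p + 6q = 18.
The coefficient of p is 1, so setting q = 0 and p = 18 already solves it.
Subtracting 3·6 from p and adding 3·1 to q gives the tidier solution (0, 3).
Indeed 4·0 + 24·3 = 0 + 72 = 72.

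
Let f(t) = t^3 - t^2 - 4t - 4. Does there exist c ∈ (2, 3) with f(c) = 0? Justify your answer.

f(2) = -8 and f(3) = 2, which have opposite signs.
As a polynomial, f is continuous on every closed interval.
By the Intermediate Value Theorem, f takes the value 0 somewhere in the open interval.

Yes, f has a root in the interval.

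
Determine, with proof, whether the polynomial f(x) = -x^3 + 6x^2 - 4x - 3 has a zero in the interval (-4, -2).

f(-4) = 173 and f(-2) = 37, both positive, so a sign-change argument is unavailable; we show f keeps this sign on the whole interval.
Substitute x = -2 − u, where 0 < u < 2 on the interval. Expanding, f(-2 − u) = u^3 + 12u^2 + 40u + 37.
The nonzero coefficients here are all positive, so for u > 0 every term is positive (or zero), and the constant term 37 is strictly positive.
So f is strictly positive on (-4, -2); no root exists in the interval.

f has no root in that interval.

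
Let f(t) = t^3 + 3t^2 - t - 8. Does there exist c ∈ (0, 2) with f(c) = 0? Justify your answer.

f(0) = -8 and f(2) = 10, which have opposite signs.
Since f is a polynomial it is continuous on [0, 2].
By the Intermediate Value Theorem, f takes the value 0 somewhere in the open interval.

Yes, such a c exists.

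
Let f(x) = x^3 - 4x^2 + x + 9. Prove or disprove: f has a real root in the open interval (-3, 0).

Yes, f has a root in the interval.

f(-3) = -57 and f(0) = 9, which have opposite signs.
As a polynomial, f is continuous on every closed interval.
By the Intermediate Value Theorem, f takes the value 0 somewhere in the open interval.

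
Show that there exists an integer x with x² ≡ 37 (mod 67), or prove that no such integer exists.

x = 38 works: 38² = 1444, and 1444 − 37 = 1407 = 21·67.

x = 38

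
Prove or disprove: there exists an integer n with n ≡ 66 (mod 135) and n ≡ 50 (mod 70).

gcd(135, 70) = 5. If n ≡ 66 (mod 135) and n ≡ 50 (mod 70), then n ≡ 66 (mod 5) and n ≡ 50 (mod 5).
But 66 mod 5 = 1 while 50 mod 5 = 0, a contradiction.
So no integer satisfies both congruences.

No such integer exists.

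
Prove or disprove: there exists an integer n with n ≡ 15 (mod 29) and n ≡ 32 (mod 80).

n = 1552

Since 29 and 80 share no common factor, CRT says the pair of congruences has a solution (unique mod 2320).
Any solution of the first congruence is n = 15 + 29t; substituting into the second, 29t ≡ 32 − 15 ≡ 17 (mod 80).
Note 29·69 = 2001 ≡ 1 (mod 80) (as 2001 − 1 = 25·80), so 29⁻¹ ≡ 69.
Multiplying by 69: t ≡ 69·17 = 1173 ≡ 53 (mod 80).
With t = 53: n = 15 + 29·53 = 1552.
Check: 1552 mod 29 = 15, 1552 mod 80 = 32. ✓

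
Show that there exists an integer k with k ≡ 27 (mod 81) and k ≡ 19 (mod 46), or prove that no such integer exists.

The moduli 81 and 46 are coprime, so by the Chinese Remainder Theorem a unique solution modulo 3726 exists.
Write k = 27 + 81t and require 27 + 81t ≡ 19 (mod 46), i.e. 81t ≡ 38 (mod 46).
81 ≡ 35 (mod 46), so this reads 35t ≡ 38 (mod 46). Note 35·25 = 875 ≡ 1 (mod 46) (as 875 − 1 = 19·46), so 35⁻¹ ≡ 25.
Multiplying by 25: t ≡ 25·38 = 950 ≡ 30 (mod 46).
With t = 30: k = 27 + 81·30 = 2457.
Check: 2457 mod 81 = 27, 2457 mod 46 = 19. ✓

k = 2457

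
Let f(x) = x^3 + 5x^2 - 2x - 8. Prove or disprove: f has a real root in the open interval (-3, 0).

Yes, f has a root in the interval.

f(-3) = 16 and f(0) = -8, which have opposite signs.
As a polynomial, f is continuous on every closed interval.
By the Intermediate Value Theorem f must vanish at some point of (-3, 0).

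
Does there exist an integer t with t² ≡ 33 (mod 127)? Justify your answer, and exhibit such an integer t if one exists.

Apply Euler's criterion with the prime 127: 33 is a quadratic residue iff 33^63 ≡ 1 (mod 127), and a non-residue iff it is ≡ −1.
Repeated squaring mod 127: 33^2 = 1089 ≡ 73; 33^4 ≡ 73² = 5329 ≡ 122; 33^8 ≡ 122² = 14884 ≡ 25; 33^16 ≡ 25² = 625 ≡ 117; 33^32 ≡ 117² = 13689 ≡ 100.
Since 63 = 32 + 16 + 8 + 4 + 2 + 1, 33^63 ≡ 100 · 117 · 25 · 122 · 73 · 33; multiplying out mod 127: 100·117 = 11700 ≡ 16, then 16·25 = 400 ≡ 19, then 19·122 = 2318 ≡ 32, then 32·73 = 2336 ≡ 50, then 50·33 = 1650 ≡ 126. Thus 33^63 ≡ 126 ≡ −1 (mod 127).
By Euler's criterion 33 is a quadratic non-residue mod 127: no t satisfies t² ≡ 33 (mod 127).

No, no such integer exists.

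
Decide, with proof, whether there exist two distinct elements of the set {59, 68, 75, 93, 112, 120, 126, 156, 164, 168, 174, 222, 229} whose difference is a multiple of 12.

Both 68 and 164 leave remainder 8 on division by 12; their difference 96 = 8·12 is a multiple of 12.

68 and 164 are such a pair.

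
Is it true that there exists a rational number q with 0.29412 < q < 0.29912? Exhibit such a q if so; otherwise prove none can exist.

Multiplying by 27: 27·0.29412 = 7.94124 and 27·0.29912 = 8.07624, so the integer 8 lies strictly between them.
Hence 8/27 is a rational number with 0.29412 < 8/27 < 0.29912.

q = 8/27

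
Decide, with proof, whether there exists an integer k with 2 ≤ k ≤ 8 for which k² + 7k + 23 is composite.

At k = 7: 7² + 7·7 + 23 = 121 = 11·11, which is composite.

k = 7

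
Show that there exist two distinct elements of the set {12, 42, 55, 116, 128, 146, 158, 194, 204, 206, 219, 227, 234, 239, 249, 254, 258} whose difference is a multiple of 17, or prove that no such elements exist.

No such pair exists.

Residues mod 17: 12↦12, 42↦8, 55↦4, 116↦14, 128↦9, 146↦10, 158↦5, 194↦7, 204↦0, 206↦2, 219↦15, 227↦6, 234↦13, 239↦1, 249↦11, 254↦16, 258↦3.
No residue repeats among the 17 elements, so no pair has difference ≡ 0 (mod 17).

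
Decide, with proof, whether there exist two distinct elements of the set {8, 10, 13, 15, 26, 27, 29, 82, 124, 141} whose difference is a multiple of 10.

There is no such pair.

Reduce each element modulo 10: 8↦8, 10↦0, 13↦3, 15↦5, 26↦6, 27↦7, 29↦9, 82↦2, 124↦4, 141↦1.
These 10 residues are pairwise different, hence no difference of two elements is divisible by 10.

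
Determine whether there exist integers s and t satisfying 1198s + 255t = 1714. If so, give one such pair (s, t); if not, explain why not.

Since gcd(1198, 255) = 1, every integer is an integer combination of 1198 and 255.
Run the Euclidean algorithm on 1198 and 255: 1198 = 4·255 + 178, 255 = 1·178 + 77, 178 = 2·77 + 24, 77 = 3·24 + 5, 24 = 4·5 + 4, 5 = 1·4 + 1, 4 = 4·1 + 0.
Unwinding: 1 = 5 − 1·4 = 5 − (24 − 4·5) = −24 + 5·5 = −24 + 5·(77 − 3·24) = 5·77 − 16·24 = 5·77 − 16·(178 − 2·77) = −16·178 + 37·77 = −16·178 + 37·(255 − 1·178) = 37·255 − 53·178 = 37·255 − 53·(1198 − 4·255) = −53·1198 + 249·255, i.e. 1198·(-53) + 255·249 = 1.
Times 1714: 1198·(-90842) + 255·426786 = 1714, so (-90842, 426786) solves it.
The general solution is s = -90842 + 255k, t = 426786 − 1198k; taking k = 357 gives the smaller pair s = 193, t = -900.
Check: 1198·193 + 255·(-900) = 231214 − 229500 = 1714. ✓

s = 193, t = -900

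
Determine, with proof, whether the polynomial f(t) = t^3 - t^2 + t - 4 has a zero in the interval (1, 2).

f(1) = -3 and f(2) = 2, which have opposite signs.
f is continuous everywhere (it is a polynomial), in particular on [1, 2].
By the Intermediate Value Theorem f must vanish at some point of (1, 2).

Such a root exists.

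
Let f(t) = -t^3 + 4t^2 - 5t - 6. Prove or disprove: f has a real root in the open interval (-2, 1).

Yes, f has a root in the interval.

f(-2) = 28 and f(1) = -8, which have opposite signs.
f is continuous everywhere (it is a polynomial), in particular on [-2, 1].
By the Intermediate Value Theorem f must vanish at some point of (-2, 1).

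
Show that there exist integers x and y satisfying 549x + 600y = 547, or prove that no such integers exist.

gcd(549, 600) = 3, so every integer of the form 549x + 600y is a multiple of 3.
But 547 = 3·182 + 1, so 3 ∤ 547.
Therefore 549x + 600y = 547 has no solution in integers.

No, no such integers exist.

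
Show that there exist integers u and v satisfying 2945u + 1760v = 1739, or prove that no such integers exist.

Any value of 2945u + 1760v is a multiple of gcd(2945, 1760) = 5.
However 1739 leaves remainder 4 on division by 5.
So the equation is unsolvable over ℤ.

There are no such integers.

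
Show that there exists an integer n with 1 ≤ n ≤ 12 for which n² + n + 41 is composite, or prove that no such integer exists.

The values for n = 1, 2, …, 12 are 43, 47, 53, 61, 71, 83, 97, 113, 131, 151, 173, 197, and each of these is prime.
So no value in the range makes the expression composite.

No such integer n in that range exists.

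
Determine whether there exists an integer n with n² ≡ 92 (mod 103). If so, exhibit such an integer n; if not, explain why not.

n = 35

Take n = 35. Then 35² = 1225 = 11·103 + 92, so 35² ≡ 92 (mod 103).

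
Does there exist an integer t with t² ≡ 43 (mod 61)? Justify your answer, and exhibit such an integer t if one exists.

61 is prime, so by Euler's criterion 43 is a square mod 61 iff 43^((61−1)/2) = 43^30 ≡ 1 (mod 61).
Repeated squaring mod 61: 43^2 = 1849 ≡ 19; 43^4 ≡ 19² = 361 ≡ 56; 43^8 ≡ 56² = 3136 ≡ 25; 43^16 ≡ 25² = 625 ≡ 15.
Since 30 = 16 + 8 + 4 + 2, 43^30 ≡ 15 · 25 · 56 · 19; multiplying out mod 61: 15·25 = 375 ≡ 9, then 9·56 = 504 ≡ 16, then 16·19 = 304 ≡ 60. Thus 43^30 ≡ 60 ≡ −1 (mod 61).
By Euler's criterion 43 is a quadratic non-residue mod 61: no t satisfies t² ≡ 43 (mod 61).

There is no such integer.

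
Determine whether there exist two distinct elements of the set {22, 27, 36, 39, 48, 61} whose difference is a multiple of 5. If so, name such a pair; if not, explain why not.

22 mod 5 = 2 and 27 mod 5 = 2, so 27 − 22 = 5 = 1·5.

Yes: 22 and 27.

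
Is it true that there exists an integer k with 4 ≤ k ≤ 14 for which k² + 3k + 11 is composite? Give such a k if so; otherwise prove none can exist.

k = 13

At k = 13: 13² + 3·13 + 11 = 219 = 3·73, which is composite.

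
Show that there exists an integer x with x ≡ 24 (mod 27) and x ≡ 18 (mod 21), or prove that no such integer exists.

Here gcd(27, 21) = 3, and both 24 and 18 leave remainder 0 mod 3, so the system is consistent.
The integers ≡ 24 (mod 27) are 24, 51, 78, 105, 132, 159, 186, …; their remainders mod 21 are 3, 9, 15, 0, 6, 12, 18, so x = 186 is the first that is ≡ 18 (mod 21).
Verify: 186 = 6·27 + 24 and 186 = 8·21 + 18. ✓

x = 186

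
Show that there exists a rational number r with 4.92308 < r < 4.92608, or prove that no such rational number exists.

r = 133/27

Look for a denominator N such that an integer falls strictly between N·4.92308 and N·4.92608. N = 27 works: 27·4.92308 = 132.92316 < 133 < 133.00416 = 27·4.92608.
Hence 133/27 is a rational number with 4.92308 < 133/27 < 4.92608.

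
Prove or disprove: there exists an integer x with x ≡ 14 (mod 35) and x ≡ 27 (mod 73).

gcd(35, 73) = 1, so the Chinese Remainder Theorem guarantees exactly one residue class mod 2555 satisfying both.
Any solution of the first congruence is x = 14 + 35t; substituting into the second, 35t ≡ 27 − 14 ≡ 13 (mod 73).
Since 35·48 = 1680 = 23·73 + 1, the inverse of 35 mod 73 is 48.
Multiplying by 48: t ≡ 48·13 = 624 ≡ 40 (mod 73).
Taking t = 40 gives x = 14 + 35·40 = 1414.
Verify: 1414 = 40·35 + 14 and 1414 = 19·73 + 27. ✓

x = 1414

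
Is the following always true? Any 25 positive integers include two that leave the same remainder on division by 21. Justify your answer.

There are exactly 21 possible remainders on division by 21.
Placing 25 integers into 21 classes, some class receives at least two — say a and b.
So a and b have equal remainders mod 21, which is exactly what was to be shown.

Yes.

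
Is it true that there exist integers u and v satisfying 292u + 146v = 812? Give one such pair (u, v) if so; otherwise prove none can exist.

Any value of 292u + 146v is a multiple of gcd(292, 146) = 146.
But 812 is not a multiple of 146 (it leaves remainder 82).
Hence no integers u, v satisfy the equation.

No such integers exist.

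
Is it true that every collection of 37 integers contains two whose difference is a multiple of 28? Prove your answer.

Each integer lies in one of the 28 residue classes modulo 28.
Placing 37 integers into 28 classes, some class receives at least two — say a and b.
Equal remainders mean a − b ≡ 0 (mod 28), so 28 divides their difference.

Yes.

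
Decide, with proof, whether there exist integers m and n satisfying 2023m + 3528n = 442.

No such integers exist.

gcd(2023, 3528) = 7, so every integer of the form 2023m + 3528n is a multiple of 7.
But 442 is not a multiple of 7 (it leaves remainder 1).
Hence no integers m, n satisfy the equation.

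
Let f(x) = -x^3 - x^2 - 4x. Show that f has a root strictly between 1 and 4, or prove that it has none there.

f(1) = -6 and f(4) = -96, both negative.
f'(x) = -3x^2 - 2x - 4 has discriminant (-2)² − 4·(-3)·(-4) = -44 < 0, so f' has no real roots and is negative for every real x.
So f is strictly decreasing; between 1 and 4 its values lie between f(1) = -6 and f(4) = -96, all negative. Therefore f has no root in (1, 4).

f has no root in that interval.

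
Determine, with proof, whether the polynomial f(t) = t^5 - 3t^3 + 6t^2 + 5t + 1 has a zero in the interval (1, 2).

f has no root in that interval.

f(1) = 10 and f(2) = 43, both positive, so a sign-change argument is unavailable; we show f keeps this sign on the whole interval.
Shift to the endpoint 1: with t = 1 + u (0 < u < 1), one computes f(1 + u) = u^5 + 5u^4 + 7u^3 + 7u^2 + 13u + 10.
All 6 nonzero coefficients of this polynomial in u are positive; hence for u > 0 the value is a sum of positive terms (the constant 10 among them).
Therefore f(t) > 0 throughout (1, 2), and f has no zero there.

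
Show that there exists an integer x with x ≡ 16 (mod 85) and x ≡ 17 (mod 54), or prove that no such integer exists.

x = 611

Since 85 and 54 share no common factor, CRT says the pair of congruences has a solution (unique mod 4590).
Write x = 16 + 85t and require 16 + 85t ≡ 17 (mod 54), i.e. 85t ≡ 1 (mod 54).
85 ≡ 31 (mod 54), so this reads 31t ≡ 1 (mod 54). To invert 31 modulo 54: 54 = 1·31 + 23, 31 = 1·23 + 8, 23 = 2·8 + 7, 8 = 1·7 + 1, 7 = 7·1 + 0, and unwinding, 1 = 8 − 1·7 = 8 − (23 − 2·8) = −23 + 3·8 = −23 + 3·(31 − 1·23) = 3·31 − 4·23 = 3·31 − 4·(54 − 1·31) = −4·54 + 7·31. Thus 31⁻¹ ≡ 7 (mod 54).
Therefore t ≡ 7·1 = 7 (mod 54).
Taking t = 7 gives x = 16 + 85·7 = 611.
Indeed 611 ≡ 16 (mod 85) and 611 ≡ 17 (mod 54).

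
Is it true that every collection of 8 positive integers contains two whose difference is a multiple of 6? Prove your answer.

Yes, this is always true.

Partition the integers by their residue mod 6; there are 6 classes.
Placing 8 integers into 6 classes, some class receives at least two — say a and b.
Equal remainders mean a − b ≡ 0 (mod 6), so 6 divides their difference.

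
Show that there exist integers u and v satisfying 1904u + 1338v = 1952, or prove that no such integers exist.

Every value of 1904u + 1338v is a multiple of gcd(1904, 1338) = 2; since 2 ∣ 1952, solutions exist.
Dividing through by 2 reduces the equation to 952u + 669v = 976.
Run the Euclidean algorithm on 952 and 669: 952 = 1·669 + 283, 669 = 2·283 + 103, 283 = 2·103 + 77, 103 = 1·77 + 26, 77 = 2·26 + 25, 26 = 1·25 + 1, 25 = 25·1 + 0.
Unwinding: 1 = 26 − 1·25 = 26 − (77 − 2·26) = −77 + 3·26 = −77 + 3·(103 − 1·77) = 3·103 − 4·77 = 3·103 − 4·(283 − 2·103) = −4·283 + 11·103 = −4·283 + 11·(669 − 2·283) = 11·669 − 26·283 = 11·669 − 26·(952 − 1·669) = −26·952 + 37·669, i.e. 952·(-26) + 669·37 = 1.
Times 976: 952·(-25376) + 669·36112 = 976, so (-25376, 36112) solves it.
Adding 38·669 to u and subtracting 38·952 from v gives the tidier solution (46, -64).
Indeed 1904·46 + 1338·(-64) = 87584 − 85632 = 1952.

u = 46, v = -64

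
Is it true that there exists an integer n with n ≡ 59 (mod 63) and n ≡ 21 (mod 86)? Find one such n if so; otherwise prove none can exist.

gcd(63, 86) = 1, so the Chinese Remainder Theorem guarantees exactly one residue class mod 5418 satisfying both.
Write n = 59 + 63t and require 59 + 63t ≡ 21 (mod 86), i.e. 63t ≡ 48 (mod 86).
Since 63·71 = 4473 = 52·86 + 1, the inverse of 63 mod 86 is 71.
Therefore t ≡ 71·48 = 3408 ≡ 54 (mod 86).
Taking t = 54 gives n = 59 + 63·54 = 3461.
Indeed 3461 ≡ 59 (mod 63) and 3461 ≡ 21 (mod 86).

n = 3461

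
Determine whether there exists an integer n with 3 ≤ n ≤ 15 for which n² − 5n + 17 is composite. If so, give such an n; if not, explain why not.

At n = 13: 13² − 5·13 + 17 = 121 = 11·11, which is composite.

n = 13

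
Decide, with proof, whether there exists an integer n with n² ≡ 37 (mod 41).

n = 23 works: 23² = 529, and 529 − 37 = 492 = 12·41.

n = 23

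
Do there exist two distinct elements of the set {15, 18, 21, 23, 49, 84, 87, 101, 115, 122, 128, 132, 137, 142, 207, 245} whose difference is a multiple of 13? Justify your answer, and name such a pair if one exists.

Both 15 and 132 leave remainder 2 on division by 13; their difference 117 = 9·13 is a multiple of 13.

15 and 132 are such a pair.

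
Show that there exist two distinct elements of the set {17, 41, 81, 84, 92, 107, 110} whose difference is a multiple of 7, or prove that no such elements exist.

Reduce each element modulo 7: 17↦3, 41↦6, 81↦4, 84↦0, 92↦1, 107↦2, 110↦5.
All 7 residues are distinct, so no two elements differ by a multiple of 7.

No such pair exists.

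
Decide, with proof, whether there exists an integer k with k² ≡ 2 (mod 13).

Computing k² mod 13 for k = 0, 1, …, 6 (enough, by the symmetry k ↦ 13 − k) gives 0, 1, 4, 9, 3, 12, 10.
The set of squares mod 13 is therefore {0, 1, 3, 4, 9, 10, 12}, which does not contain 2.
Hence no integer k has k² ≡ 2 (mod 13).

There is no such integer.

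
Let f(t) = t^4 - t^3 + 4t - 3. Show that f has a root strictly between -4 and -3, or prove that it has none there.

f has no root in that interval.

The endpoint values f(-4) = 301 and f(-3) = 93 are both positive. Claim: f(t) > 0 for every t in (-4, -3).
Substitute t = -3 − u, where 0 < u < 1 on the interval. Expanding, f(-3 − u) = u^4 + 13u^3 + 63u^2 + 131u + 93.
The nonzero coefficients here are all positive, so for u > 0 every term is positive (or zero), and the constant term 93 is strictly positive.
Therefore f(t) > 0 throughout (-4, -3), and f has no zero there.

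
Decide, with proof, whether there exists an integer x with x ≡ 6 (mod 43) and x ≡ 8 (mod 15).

x = 608

The moduli 43 and 15 are coprime, so by the Chinese Remainder Theorem a unique solution modulo 645 exists.
Write x = 6 + 43t and require 6 + 43t ≡ 8 (mod 15), i.e. 43t ≡ 2 (mod 15).
43 ≡ 13 (mod 15), so this reads 13t ≡ 2 (mod 15). To invert 13 modulo 15: 15 = 1·13 + 2, 13 = 6·2 + 1, 2 = 2·1 + 0, and unwinding, 1 = 13 − 6·2 = 13 − 6·(15 − 1·13) = −6·15 + 7·13. Thus 13⁻¹ ≡ 7 (mod 15).
Multiplying by 7: t ≡ 7·2 = 14 (mod 15).
With t = 14: x = 6 + 43·14 = 608.
Indeed 608 ≡ 6 (mod 43) and 608 ≡ 8 (mod 15).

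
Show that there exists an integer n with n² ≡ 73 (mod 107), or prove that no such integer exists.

No, no such integer exists.

Apply Euler's criterion with the prime 107: 73 is a quadratic residue iff 73^53 ≡ 1 (mod 107), and a non-residue iff it is ≡ −1.
Squaring successively (mod 107): 73^2 = 5329 ≡ 86; 73^4 ≡ 86² = 7396 ≡ 13; 73^8 ≡ 13² = 169 ≡ 62; 73^16 ≡ 62² = 3844 ≡ 99; 73^32 ≡ 99² = 9801 ≡ 64.
Since 53 = 32 + 16 + 4 + 1, 73^53 ≡ 64 · 99 · 13 · 73; multiplying out mod 107: 64·99 = 6336 ≡ 23, then 23·13 = 299 ≡ 85, then 85·73 = 6205 ≡ 106. Thus 73^53 ≡ 106 ≡ −1 (mod 107).
By Euler's criterion 73 is a quadratic non-residue mod 107: no n satisfies n² ≡ 73 (mod 107).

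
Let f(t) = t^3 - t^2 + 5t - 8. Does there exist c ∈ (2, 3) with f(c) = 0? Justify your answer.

f has no root in that interval.

f(2) = 6 and f(3) = 25, both positive.
f'(t) = 3t^2 - 2t + 5 has discriminant (-2)² − 4·3·5 = -56 < 0, so f' has no real roots and is positive for every real t.
So f is strictly increasing; between 2 and 3 its values lie between f(2) = 6 and f(3) = 25, all positive. Therefore f has no root in (2, 3).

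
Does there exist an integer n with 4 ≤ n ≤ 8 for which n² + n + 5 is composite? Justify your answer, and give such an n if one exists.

At n = 4: 4² + 4 + 5 = 25 = 5·5, which is composite.

n = 4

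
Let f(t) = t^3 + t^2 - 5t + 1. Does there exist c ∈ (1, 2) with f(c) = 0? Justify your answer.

f(1) = -2 and f(2) = 3, which have opposite signs.
Since f is a polynomial it is continuous on [1, 2].
So by the Intermediate Value Theorem there is a c strictly between 1 and 2 with f(c) = 0.

Yes, f has a root in the interval.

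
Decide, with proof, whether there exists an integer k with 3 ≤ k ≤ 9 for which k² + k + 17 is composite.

No such integer k in that range exists.

The values for k = 3, 4, …, 9 are 29, 37, 47, 59, 73, 89, 107, and each of these is prime.
So no value in the range makes the expression composite.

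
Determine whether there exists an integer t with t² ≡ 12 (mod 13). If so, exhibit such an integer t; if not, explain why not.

t = 8 works: 8² = 64, and 64 − 12 = 52 = 4·13.

t = 8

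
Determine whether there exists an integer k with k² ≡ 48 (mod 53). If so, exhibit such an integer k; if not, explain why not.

No, no such integer exists.

Apply Euler's criterion with the prime 53: 48 is a quadratic residue iff 48^26 ≡ 1 (mod 53), and a non-residue iff it is ≡ −1.
Squaring successively (mod 53): 48^2 = 2304 ≡ 25; 48^4 ≡ 25² = 625 ≡ 42; 48^8 ≡ 42² = 1764 ≡ 15; 48^16 ≡ 15² = 225 ≡ 13.
Since 26 = 16 + 8 + 2, 48^26 ≡ 13 · 15 · 25; multiplying out mod 53: 13·15 = 195 ≡ 36, then 36·25 = 900 ≡ 52. Thus 48^26 ≡ 52 ≡ −1 (mod 53).
The value −1 means 48 is a non-residue modulo 53, so k² ≡ 48 (mod 53) is impossible.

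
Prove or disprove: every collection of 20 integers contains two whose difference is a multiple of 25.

No, the set {99, 100, 101, 102, 103, 104, 105, 106, 107, 108, 109, 110, 111, 112, 113, 114, 115, 116, 117, 118} is a counterexample.

Take the 20 consecutive integers 99, 100, …, 118: their residues mod 25 are all distinct because 20 ≤ 25.
No two share a residue, so no pair has difference divisible by 25; the claim fails for this set.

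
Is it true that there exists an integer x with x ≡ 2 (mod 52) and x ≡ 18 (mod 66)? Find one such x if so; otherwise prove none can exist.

x = 678

Here gcd(52, 66) = 2, and both 2 and 18 leave remainder 0 mod 2, so the system is consistent.
Put x = 2 + 52t, so we need 52t ≡ 16 (mod 66), equivalently (divide by 2) 26t ≡ 8 (mod 33).
To invert 26 modulo 33: 33 = 1·26 + 7, 26 = 3·7 + 5, 7 = 1·5 + 2, 5 = 2·2 + 1, 2 = 2·1 + 0, and unwinding, 1 = 5 − 2·2 = 5 − 2·(7 − 1·5) = −2·7 + 3·5 = −2·7 + 3·(26 − 3·7) = 3·26 − 11·7 = 3·26 − 11·(33 − 1·26) = −11·33 + 14·26. Thus 26⁻¹ ≡ 14 (mod 33).
Multiplying by 14: t ≡ 14·8 = 112 ≡ 13 (mod 33).
Then x = 2 + 52·13 = 678.
Check: 678 mod 52 = 2, 678 mod 66 = 18. ✓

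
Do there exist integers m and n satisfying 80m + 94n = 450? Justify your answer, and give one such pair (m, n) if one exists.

m = 35, n = -25

Every value of 80m + 94n is a multiple of gcd(80, 94) = 2; since 2 ∣ 450, solutions exist.
Dividing through by 2 reduces the equation to 40m + 47n = 225.
Dividing repeatedly: 47 = 1·40 + 7, 40 = 5·7 + 5, 7 = 1·5 + 2, 5 = 2·2 + 1, 2 = 2·1 + 0.
Working back up the chain: 1 = 5 − 2·2 = 5 − 2·(7 − 1·5) = −2·7 + 3·5 = −2·7 + 3·(40 − 5·7) = 3·40 − 17·7 = 3·40 − 17·(47 − 1·40) = −17·47 + 20·40. So 40·20 + 47·(-17) = 1.
Times 225: 40·4500 + 47·(-3825) = 225, so (4500, -3825) solves it.
Subtracting 95·47 from m and adding 95·40 to n gives the tidier solution (35, -25).
Check: 80·35 + 94·(-25) = 2800 − 2350 = 450. ✓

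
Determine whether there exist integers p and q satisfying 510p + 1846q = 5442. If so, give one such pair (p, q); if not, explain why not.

p = 293, q = -78

Since gcd(510, 1846) = 2 and 5442 = 2·2721, Bézout's identity guarantees a solution.
Dividing through by 2 reduces the equation to 255p + 923q = 2721.
Dividing repeatedly: 923 = 3·255 + 158, 255 = 1·158 + 97, 158 = 1·97 + 61, 97 = 1·61 + 36, 61 = 1·36 + 25, 36 = 1·25 + 11, 25 = 2·11 + 3, 11 = 3·3 + 2, 3 = 1·2 + 1, 2 = 2·1 + 0.
Unwinding: 1 = 3 − 1·2 = 3 − (11 − 3·3) = −11 + 4·3 = −11 + 4·(25 − 2·11) = 4·25 − 9·11 = 4·25 − 9·(36 − 1·25) = −9·36 + 13·25 = −9·36 + 13·(61 − 1·36) = 13·61 − 22·36 = 13·61 − 22·(97 − 1·61) = −22·97 + 35·61 = −22·97 + 35·(158 − 1·97) = 35·158 − 57·97 = 35·158 − 57·(255 − 1·158) = −57·255 + 92·158 = −57·255 + 92·(923 − 3·255) = 92·923 − 333·255, i.e. 255·(-333) + 923·92 = 1.
Multiplying through by 2721: p = (-333)·2721 = -906093, q = 92·2721 = 250332 is a solution.
Adding 982·923 to p and subtracting 982·255 from q gives the tidier solution (293, -78).
Indeed 510·293 + 1846·(-78) = 149430 − 143988 = 5442.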